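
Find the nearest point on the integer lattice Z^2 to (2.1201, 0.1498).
(2, 0)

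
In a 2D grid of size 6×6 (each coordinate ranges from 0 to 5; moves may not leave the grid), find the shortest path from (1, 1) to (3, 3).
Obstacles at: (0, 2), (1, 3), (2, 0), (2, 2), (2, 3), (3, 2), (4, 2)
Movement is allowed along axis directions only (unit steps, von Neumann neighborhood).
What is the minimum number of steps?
8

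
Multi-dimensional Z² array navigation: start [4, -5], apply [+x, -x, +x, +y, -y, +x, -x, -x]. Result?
(4, -5)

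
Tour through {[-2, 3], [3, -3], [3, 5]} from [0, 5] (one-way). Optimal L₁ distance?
19
(one optimal route: (0, 5) → (-2, 3) → (3, 5) → (3, -3))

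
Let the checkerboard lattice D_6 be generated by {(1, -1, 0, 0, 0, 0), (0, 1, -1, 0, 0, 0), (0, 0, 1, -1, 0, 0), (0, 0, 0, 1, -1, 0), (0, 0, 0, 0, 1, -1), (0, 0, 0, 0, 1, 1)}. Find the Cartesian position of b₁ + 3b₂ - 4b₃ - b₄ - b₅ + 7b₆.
(1, 2, -7, 3, 7, 8)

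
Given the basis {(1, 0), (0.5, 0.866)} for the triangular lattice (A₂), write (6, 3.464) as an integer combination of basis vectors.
4b₁ + 4b₂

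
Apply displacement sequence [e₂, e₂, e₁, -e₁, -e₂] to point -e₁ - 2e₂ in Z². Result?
(-1, -1)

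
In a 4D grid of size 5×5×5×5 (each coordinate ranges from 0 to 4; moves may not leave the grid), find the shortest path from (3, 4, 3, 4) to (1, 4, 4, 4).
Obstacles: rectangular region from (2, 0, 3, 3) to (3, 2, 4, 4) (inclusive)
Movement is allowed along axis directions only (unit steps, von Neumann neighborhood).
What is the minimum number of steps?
3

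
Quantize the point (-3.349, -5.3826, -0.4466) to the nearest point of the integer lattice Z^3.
(-3, -5, 0)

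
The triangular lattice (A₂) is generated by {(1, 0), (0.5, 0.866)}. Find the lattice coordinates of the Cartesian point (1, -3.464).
3b₁ - 4b₂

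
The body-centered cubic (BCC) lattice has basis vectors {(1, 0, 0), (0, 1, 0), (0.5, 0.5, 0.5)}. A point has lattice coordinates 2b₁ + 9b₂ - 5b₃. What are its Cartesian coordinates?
(-0.5, 6.5, -2.5)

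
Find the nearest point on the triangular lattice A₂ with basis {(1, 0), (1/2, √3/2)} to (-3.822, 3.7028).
(-4, 3.464)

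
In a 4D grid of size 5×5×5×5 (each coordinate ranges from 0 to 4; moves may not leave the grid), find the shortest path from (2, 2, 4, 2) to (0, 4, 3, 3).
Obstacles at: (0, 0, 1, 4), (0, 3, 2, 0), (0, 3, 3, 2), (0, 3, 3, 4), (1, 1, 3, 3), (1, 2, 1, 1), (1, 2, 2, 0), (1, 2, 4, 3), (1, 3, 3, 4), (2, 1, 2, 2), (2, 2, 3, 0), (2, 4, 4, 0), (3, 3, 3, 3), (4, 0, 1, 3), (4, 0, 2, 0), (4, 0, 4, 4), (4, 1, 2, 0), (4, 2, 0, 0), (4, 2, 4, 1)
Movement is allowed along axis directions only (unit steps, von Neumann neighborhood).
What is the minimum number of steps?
6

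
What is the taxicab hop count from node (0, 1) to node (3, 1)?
3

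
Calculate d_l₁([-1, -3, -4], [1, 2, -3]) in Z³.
8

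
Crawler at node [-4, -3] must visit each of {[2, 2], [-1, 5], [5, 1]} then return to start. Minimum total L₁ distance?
34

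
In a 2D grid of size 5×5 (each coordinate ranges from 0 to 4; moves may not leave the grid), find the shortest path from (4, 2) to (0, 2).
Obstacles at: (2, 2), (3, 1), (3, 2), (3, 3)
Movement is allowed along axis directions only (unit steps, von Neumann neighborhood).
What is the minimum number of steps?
8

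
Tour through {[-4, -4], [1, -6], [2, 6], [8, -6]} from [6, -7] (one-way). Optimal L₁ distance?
33
(one optimal route: (6, -7) → (8, -6) → (1, -6) → (-4, -4) → (2, 6))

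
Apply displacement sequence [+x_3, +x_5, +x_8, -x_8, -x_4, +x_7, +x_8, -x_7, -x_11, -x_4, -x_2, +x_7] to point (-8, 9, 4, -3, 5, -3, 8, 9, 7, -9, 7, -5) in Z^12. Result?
(-8, 8, 5, -5, 6, -3, 9, 10, 7, -9, 6, -5)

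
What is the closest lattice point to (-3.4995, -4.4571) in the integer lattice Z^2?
(-3, -4)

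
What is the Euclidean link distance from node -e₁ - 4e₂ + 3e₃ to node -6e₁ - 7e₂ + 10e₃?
9.11043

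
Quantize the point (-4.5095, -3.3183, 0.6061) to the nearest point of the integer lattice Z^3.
(-5, -3, 1)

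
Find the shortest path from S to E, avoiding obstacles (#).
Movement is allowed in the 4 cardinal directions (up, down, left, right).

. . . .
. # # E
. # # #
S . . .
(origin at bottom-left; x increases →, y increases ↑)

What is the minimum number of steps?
7
(one shortest path: (0, 0) → (0, 1) → (0, 2) → (0, 3) → (1, 3) → (2, 3) → (3, 3) → (3, 2))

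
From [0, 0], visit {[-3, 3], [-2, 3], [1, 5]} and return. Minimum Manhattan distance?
18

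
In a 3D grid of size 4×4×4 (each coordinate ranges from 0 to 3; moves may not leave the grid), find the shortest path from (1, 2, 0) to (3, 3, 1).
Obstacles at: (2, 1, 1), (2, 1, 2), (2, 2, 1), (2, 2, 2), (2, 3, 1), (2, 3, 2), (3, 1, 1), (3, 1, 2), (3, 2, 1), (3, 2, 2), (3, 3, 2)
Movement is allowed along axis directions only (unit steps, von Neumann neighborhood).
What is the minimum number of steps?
4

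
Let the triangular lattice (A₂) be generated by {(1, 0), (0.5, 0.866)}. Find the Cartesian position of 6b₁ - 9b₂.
(1.5, -7.794)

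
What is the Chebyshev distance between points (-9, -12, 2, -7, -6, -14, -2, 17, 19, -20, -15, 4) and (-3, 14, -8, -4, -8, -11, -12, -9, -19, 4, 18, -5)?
38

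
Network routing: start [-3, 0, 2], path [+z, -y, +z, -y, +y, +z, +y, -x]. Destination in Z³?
(-4, 0, 5)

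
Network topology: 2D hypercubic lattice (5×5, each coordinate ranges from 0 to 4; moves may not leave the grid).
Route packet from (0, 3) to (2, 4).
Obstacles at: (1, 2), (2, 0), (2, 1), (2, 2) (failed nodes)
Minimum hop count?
3
(one shortest path: (0, 3) → (1, 3) → (2, 3) → (2, 4))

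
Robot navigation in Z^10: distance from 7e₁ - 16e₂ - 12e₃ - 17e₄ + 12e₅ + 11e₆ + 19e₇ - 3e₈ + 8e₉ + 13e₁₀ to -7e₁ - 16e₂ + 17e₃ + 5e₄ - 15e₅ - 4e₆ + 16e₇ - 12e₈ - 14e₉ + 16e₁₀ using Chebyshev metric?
29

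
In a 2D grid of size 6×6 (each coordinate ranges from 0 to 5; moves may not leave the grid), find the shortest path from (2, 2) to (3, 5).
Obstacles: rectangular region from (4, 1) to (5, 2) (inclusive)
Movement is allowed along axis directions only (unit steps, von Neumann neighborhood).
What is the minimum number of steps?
4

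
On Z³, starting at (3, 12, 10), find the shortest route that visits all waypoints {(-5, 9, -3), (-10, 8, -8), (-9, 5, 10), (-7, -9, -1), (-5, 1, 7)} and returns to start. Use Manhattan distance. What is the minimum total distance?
112
(one optimal route: (3, 12, 10) → (-5, 9, -3) → (-10, 8, -8) → (-7, -9, -1) → (-5, 1, 7) → (-9, 5, 10) → (3, 12, 10))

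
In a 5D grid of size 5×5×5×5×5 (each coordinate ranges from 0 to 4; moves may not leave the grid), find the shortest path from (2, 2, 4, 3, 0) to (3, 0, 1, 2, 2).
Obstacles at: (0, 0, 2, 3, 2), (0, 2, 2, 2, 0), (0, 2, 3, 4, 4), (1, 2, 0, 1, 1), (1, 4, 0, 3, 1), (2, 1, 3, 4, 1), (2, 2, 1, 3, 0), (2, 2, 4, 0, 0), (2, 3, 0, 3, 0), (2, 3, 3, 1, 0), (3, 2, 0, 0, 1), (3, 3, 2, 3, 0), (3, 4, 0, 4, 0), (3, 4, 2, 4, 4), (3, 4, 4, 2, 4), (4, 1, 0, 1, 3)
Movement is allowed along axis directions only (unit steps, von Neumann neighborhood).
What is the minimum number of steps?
9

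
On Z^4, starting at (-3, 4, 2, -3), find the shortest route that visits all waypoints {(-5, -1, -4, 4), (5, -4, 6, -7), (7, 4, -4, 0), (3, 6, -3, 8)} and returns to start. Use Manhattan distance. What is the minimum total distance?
106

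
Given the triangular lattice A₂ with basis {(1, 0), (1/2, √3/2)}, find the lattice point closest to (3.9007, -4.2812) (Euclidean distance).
(3.5, -4.33)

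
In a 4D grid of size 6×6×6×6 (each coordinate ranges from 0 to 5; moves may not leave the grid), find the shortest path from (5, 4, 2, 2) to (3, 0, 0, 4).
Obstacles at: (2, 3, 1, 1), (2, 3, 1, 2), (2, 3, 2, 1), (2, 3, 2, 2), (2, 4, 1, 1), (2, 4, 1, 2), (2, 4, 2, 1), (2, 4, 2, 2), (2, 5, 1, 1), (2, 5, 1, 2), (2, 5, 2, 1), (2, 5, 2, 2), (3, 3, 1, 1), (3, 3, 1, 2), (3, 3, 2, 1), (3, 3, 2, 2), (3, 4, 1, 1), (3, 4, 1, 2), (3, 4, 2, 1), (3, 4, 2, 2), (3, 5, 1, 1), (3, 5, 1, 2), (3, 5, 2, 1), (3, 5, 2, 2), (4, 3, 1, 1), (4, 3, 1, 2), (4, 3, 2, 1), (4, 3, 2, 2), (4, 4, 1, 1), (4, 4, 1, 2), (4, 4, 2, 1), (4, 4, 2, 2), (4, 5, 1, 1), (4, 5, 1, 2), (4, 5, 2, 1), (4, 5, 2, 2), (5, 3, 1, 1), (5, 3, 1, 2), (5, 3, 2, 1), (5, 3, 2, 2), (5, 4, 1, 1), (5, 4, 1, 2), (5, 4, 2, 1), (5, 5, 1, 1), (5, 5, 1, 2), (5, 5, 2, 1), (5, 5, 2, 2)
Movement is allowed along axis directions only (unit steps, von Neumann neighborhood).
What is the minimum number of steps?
10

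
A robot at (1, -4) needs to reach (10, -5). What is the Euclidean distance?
9.05539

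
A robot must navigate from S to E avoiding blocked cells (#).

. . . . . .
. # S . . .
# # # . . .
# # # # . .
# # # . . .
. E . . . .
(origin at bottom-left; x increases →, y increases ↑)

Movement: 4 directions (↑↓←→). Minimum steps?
9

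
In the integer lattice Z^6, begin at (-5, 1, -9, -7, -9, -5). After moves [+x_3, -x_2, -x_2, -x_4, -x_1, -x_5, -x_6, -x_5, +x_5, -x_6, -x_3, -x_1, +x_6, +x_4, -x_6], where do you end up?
(-7, -1, -9, -7, -10, -7)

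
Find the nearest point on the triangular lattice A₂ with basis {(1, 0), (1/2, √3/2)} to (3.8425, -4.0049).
(3.5, -4.33)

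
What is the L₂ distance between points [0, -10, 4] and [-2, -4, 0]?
7.48331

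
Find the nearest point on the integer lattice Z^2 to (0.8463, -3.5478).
(1, -4)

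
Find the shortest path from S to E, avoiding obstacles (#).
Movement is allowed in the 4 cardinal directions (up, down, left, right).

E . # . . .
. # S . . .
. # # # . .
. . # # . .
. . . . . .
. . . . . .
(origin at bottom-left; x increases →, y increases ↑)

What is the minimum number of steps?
13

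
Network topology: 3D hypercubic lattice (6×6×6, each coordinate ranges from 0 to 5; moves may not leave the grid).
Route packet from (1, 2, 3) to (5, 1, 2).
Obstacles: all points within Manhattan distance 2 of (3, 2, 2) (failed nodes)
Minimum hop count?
8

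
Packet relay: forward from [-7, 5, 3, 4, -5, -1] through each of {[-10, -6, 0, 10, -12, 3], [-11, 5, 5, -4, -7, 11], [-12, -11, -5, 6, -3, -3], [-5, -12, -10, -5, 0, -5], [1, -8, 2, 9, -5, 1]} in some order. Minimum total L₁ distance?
158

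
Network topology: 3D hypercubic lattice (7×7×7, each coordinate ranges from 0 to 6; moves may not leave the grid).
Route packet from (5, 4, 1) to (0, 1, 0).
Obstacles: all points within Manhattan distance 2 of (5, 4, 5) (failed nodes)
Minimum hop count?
9
(one shortest path: (5, 4, 1) → (4, 4, 1) → (3, 4, 1) → (2, 4, 1) → (1, 4, 1) → (0, 4, 1) → (0, 3, 1) → (0, 2, 1) → (0, 1, 1) → (0, 1, 0))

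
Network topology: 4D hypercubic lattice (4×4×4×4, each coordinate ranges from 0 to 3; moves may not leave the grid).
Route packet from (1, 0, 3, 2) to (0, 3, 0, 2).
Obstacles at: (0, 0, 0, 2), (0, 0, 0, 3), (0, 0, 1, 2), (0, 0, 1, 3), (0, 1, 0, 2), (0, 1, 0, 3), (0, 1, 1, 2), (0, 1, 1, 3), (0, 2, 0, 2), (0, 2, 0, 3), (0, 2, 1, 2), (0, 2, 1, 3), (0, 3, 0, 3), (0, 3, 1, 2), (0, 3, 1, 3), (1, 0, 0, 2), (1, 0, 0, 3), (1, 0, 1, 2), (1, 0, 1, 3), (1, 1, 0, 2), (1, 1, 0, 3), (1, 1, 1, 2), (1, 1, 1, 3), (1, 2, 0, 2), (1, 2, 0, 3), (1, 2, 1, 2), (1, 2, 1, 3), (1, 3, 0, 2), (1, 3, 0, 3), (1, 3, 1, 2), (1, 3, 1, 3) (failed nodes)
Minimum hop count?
9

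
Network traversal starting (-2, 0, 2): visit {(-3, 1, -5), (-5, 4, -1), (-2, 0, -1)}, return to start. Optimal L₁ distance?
28
(one optimal route: (-2, 0, 2) → (-3, 1, -5) → (-5, 4, -1) → (-2, 0, -1) → (-2, 0, 2))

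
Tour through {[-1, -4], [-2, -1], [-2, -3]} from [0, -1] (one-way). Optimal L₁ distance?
6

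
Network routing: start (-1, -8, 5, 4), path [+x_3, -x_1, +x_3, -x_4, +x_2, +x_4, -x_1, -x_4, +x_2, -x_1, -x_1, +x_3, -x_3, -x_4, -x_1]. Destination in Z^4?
(-6, -6, 7, 2)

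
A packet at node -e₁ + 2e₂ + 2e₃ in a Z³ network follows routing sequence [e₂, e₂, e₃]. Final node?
(-1, 4, 3)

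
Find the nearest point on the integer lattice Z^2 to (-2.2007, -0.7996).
(-2, -1)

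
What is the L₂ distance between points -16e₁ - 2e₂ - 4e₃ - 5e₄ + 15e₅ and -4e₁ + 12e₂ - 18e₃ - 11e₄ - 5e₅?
31.1769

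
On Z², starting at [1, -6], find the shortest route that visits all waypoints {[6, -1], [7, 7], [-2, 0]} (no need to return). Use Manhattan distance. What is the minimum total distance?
27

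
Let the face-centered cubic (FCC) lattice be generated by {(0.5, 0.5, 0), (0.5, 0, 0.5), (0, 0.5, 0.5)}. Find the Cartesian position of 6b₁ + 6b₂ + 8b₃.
(6, 7, 7)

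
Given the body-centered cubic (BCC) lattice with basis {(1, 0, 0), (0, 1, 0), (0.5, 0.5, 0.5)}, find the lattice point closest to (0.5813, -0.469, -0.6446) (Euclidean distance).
(0.5, -0.5, -0.5)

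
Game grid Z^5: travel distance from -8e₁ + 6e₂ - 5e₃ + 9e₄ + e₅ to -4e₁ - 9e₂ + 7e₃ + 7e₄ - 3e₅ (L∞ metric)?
15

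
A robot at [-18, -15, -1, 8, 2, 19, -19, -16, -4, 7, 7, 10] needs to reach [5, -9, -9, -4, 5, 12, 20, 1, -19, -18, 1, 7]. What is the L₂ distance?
59.4643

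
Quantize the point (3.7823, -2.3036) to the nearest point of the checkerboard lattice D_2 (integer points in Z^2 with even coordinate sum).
(4, -2)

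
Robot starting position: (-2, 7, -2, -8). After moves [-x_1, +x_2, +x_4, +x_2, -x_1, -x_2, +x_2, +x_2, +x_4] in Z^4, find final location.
(-4, 10, -2, -6)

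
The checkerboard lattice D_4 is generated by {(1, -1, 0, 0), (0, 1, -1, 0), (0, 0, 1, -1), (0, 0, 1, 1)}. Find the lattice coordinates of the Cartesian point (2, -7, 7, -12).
2b₁ - 5b₂ + 7b₃ - 5b₄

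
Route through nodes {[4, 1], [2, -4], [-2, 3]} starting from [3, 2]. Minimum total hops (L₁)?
20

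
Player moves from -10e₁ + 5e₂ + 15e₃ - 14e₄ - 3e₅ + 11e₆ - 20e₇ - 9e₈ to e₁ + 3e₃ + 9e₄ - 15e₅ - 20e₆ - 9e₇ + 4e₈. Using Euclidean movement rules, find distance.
47.0532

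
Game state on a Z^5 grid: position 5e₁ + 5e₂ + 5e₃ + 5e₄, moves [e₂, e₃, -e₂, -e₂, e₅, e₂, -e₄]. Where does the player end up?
(5, 5, 6, 4, 1)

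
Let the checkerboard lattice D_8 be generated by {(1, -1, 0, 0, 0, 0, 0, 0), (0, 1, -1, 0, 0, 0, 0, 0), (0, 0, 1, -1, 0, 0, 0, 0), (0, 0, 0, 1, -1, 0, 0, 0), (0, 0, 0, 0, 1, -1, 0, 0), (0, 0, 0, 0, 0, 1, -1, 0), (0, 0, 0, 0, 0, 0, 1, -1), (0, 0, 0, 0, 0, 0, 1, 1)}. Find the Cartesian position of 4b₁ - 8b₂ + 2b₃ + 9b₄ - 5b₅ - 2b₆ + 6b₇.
(4, -12, 10, 7, -14, 3, 8, -6)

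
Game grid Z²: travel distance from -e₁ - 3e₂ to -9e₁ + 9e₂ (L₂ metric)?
14.4222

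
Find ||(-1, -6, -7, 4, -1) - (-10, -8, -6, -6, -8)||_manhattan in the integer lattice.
29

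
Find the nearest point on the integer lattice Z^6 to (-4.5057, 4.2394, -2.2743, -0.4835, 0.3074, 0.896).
(-5, 4, -2, 0, 0, 1)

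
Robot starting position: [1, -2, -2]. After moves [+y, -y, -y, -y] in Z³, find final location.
(1, -4, -2)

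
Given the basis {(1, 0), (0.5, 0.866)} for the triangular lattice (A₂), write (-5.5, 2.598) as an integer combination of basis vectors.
-7b₁ + 3b₂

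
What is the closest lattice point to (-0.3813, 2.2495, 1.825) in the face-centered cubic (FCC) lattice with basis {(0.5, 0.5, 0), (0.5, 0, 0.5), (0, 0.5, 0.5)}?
(-0.5, 2.5, 2)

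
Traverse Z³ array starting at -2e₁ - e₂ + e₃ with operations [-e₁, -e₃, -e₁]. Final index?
(-4, -1, 0)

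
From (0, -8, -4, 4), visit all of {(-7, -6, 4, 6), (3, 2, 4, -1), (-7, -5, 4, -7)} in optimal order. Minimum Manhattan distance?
56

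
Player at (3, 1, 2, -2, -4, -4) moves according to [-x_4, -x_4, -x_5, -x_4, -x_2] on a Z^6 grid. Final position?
(3, 0, 2, -5, -5, -4)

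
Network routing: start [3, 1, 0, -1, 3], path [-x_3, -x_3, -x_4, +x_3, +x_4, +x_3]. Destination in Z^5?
(3, 1, 0, -1, 3)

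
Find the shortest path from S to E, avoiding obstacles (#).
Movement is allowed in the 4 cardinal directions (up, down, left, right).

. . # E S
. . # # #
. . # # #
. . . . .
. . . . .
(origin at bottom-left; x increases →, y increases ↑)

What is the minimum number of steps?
1
(one shortest path: (4, 4) → (3, 4))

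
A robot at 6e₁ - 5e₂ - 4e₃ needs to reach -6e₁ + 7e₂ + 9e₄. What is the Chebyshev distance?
12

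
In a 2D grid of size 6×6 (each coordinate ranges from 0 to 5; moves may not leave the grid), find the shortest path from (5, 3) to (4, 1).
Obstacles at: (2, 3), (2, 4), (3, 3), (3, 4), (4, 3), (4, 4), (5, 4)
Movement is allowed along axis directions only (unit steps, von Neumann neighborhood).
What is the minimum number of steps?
3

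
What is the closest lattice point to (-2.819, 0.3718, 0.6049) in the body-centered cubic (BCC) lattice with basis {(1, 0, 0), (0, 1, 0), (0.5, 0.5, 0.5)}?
(-2.5, 0.5, 0.5)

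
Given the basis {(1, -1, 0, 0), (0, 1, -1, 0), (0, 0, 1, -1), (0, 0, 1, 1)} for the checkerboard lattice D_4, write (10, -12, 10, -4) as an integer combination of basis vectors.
10b₁ - 2b₂ + 6b₃ + 2b₄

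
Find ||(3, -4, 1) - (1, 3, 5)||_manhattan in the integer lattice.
13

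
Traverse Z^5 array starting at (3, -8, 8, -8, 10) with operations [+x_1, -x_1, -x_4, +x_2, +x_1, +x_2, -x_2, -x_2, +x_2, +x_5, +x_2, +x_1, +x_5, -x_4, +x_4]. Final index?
(5, -6, 8, -9, 12)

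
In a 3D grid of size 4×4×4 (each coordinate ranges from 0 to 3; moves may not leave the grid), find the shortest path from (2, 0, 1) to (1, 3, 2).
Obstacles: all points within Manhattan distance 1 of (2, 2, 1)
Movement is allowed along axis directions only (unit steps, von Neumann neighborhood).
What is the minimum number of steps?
5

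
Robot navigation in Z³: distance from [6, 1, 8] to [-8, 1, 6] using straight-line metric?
14.1421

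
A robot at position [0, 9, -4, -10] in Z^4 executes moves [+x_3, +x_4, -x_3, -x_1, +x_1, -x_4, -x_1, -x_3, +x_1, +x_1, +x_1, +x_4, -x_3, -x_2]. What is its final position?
(2, 8, -6, -9)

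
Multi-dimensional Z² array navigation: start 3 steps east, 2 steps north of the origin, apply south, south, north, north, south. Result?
(3, 1)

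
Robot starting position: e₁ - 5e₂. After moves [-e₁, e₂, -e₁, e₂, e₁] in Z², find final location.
(0, -3)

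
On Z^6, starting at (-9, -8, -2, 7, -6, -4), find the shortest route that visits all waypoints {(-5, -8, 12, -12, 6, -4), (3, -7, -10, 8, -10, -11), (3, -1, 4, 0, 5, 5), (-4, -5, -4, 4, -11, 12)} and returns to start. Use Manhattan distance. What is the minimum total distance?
216
(one optimal route: (-9, -8, -2, 7, -6, -4) → (-5, -8, 12, -12, 6, -4) → (3, -1, 4, 0, 5, 5) → (-4, -5, -4, 4, -11, 12) → (3, -7, -10, 8, -10, -11) → (-9, -8, -2, 7, -6, -4))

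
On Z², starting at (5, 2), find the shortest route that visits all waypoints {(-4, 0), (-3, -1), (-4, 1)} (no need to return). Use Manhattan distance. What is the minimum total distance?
13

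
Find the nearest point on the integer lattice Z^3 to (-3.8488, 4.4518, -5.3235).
(-4, 4, -5)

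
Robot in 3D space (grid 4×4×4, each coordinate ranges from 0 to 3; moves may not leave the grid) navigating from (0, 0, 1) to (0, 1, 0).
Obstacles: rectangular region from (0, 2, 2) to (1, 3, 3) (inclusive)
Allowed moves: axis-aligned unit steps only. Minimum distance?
2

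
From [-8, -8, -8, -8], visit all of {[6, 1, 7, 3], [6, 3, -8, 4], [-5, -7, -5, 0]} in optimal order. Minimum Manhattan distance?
61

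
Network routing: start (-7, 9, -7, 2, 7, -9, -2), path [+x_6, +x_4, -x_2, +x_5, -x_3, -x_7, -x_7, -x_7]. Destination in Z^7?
(-7, 8, -8, 3, 8, -8, -5)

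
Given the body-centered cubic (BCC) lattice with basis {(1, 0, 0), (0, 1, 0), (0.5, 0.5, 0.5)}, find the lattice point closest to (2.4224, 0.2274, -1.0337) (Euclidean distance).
(2, 0, -1)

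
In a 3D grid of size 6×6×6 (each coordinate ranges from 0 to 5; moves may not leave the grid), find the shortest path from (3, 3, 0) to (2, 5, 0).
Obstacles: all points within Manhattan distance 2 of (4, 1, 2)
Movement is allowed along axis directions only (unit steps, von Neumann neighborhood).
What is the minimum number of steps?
3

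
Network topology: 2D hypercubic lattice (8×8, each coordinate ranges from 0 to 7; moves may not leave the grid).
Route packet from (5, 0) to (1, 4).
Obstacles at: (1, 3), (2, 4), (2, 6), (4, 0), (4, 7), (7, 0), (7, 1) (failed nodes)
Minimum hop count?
10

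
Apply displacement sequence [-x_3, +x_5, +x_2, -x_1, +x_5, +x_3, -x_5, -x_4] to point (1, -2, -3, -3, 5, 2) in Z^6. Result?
(0, -1, -3, -4, 6, 2)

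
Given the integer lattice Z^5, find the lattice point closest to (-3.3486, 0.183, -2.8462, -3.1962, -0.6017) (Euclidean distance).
(-3, 0, -3, -3, -1)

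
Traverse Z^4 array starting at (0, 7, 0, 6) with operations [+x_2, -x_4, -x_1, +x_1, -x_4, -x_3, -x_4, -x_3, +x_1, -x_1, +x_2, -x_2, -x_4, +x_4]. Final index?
(0, 8, -2, 3)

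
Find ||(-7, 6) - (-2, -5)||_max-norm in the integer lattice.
11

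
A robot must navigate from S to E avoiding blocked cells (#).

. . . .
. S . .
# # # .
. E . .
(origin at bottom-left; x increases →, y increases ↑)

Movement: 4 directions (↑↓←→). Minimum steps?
6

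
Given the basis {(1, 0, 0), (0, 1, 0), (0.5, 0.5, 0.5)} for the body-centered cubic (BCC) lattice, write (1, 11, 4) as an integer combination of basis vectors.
-3b₁ + 7b₂ + 8b₃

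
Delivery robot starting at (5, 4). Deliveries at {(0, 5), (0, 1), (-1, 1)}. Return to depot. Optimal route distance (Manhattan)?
20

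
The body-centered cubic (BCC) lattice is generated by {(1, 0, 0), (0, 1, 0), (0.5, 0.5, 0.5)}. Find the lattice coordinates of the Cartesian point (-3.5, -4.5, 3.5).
-7b₁ - 8b₂ + 7b₃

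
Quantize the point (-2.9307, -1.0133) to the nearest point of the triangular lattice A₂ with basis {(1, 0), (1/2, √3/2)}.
(-2.5, -0.866)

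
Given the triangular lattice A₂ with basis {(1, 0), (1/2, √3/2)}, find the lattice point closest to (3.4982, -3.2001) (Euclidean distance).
(3, -3.464)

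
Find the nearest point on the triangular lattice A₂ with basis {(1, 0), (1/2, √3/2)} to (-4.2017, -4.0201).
(-4.5, -4.33)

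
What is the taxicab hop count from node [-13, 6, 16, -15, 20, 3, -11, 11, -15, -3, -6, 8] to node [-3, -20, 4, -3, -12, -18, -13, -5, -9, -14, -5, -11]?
168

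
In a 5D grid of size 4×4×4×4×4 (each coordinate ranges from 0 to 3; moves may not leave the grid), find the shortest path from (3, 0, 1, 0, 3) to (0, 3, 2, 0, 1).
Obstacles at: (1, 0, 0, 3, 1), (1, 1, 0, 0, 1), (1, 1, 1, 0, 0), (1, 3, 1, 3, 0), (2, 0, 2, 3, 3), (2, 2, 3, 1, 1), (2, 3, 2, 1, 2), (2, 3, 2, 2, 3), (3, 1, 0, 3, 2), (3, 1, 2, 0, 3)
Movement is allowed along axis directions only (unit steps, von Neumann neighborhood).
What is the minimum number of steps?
9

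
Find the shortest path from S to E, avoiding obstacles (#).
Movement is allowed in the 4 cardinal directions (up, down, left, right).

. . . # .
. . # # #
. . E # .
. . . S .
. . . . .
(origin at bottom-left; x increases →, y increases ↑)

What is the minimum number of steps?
2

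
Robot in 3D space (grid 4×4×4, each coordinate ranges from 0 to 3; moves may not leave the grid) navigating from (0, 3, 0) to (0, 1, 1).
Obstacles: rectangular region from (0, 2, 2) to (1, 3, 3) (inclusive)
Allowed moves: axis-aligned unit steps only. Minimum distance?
3
(one shortest path: (0, 3, 0) → (0, 2, 0) → (0, 1, 0) → (0, 1, 1))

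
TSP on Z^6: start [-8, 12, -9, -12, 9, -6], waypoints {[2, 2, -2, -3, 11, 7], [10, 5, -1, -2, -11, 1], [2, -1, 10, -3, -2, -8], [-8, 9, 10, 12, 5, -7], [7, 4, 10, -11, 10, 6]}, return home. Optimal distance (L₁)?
264
(one optimal route: (-8, 12, -9, -12, 9, -6) → (-8, 9, 10, 12, 5, -7) → (2, -1, 10, -3, -2, -8) → (10, 5, -1, -2, -11, 1) → (2, 2, -2, -3, 11, 7) → (7, 4, 10, -11, 10, 6) → (-8, 12, -9, -12, 9, -6))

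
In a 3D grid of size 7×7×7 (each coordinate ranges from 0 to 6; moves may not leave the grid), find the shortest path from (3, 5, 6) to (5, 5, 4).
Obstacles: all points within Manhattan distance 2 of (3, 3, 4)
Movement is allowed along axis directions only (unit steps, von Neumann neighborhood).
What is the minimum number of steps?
4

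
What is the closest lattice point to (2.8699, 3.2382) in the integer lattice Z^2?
(3, 3)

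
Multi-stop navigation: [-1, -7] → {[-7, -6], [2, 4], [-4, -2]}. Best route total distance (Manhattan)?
26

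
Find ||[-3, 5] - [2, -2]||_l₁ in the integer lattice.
12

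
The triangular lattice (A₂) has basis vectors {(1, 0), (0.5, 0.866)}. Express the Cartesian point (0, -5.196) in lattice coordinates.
3b₁ - 6b₂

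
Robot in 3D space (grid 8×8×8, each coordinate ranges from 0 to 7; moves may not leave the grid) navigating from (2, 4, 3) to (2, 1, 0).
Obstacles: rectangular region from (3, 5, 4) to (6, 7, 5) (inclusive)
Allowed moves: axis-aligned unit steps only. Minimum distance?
6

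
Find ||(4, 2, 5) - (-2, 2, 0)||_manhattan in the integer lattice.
11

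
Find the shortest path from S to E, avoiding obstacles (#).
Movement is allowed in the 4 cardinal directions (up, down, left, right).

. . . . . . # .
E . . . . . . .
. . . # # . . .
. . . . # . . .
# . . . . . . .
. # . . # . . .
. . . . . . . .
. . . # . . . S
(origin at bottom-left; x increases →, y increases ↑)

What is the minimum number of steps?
13
(one shortest path: (7, 0) → (6, 0) → (5, 0) → (4, 0) → (4, 1) → (3, 1) → (2, 1) → (2, 2) → (2, 3) → (1, 3) → (1, 4) → (0, 4) → (0, 5) → (0, 6))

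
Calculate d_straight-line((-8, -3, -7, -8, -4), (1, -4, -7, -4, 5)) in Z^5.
13.3791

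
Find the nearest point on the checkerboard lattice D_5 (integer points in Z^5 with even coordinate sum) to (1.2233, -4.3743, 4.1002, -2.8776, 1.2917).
(1, -5, 4, -3, 1)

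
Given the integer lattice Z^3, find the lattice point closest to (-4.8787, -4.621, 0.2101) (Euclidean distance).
(-5, -5, 0)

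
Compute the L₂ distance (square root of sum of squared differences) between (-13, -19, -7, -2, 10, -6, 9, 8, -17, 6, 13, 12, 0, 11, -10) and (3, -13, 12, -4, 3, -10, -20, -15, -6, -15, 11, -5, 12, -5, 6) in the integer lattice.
60.025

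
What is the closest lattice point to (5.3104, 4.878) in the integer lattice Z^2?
(5, 5)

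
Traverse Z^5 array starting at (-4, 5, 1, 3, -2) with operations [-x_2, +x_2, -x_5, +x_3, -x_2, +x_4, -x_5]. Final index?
(-4, 4, 2, 4, -4)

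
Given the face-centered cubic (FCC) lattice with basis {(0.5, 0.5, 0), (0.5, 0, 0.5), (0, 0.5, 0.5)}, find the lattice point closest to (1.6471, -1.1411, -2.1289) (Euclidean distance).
(2, -1, -2)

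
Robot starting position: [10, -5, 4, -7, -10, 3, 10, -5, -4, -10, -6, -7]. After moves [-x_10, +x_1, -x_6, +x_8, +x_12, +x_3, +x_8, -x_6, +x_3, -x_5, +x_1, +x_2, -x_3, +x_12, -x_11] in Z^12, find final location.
(12, -4, 5, -7, -11, 1, 10, -3, -4, -11, -7, -5)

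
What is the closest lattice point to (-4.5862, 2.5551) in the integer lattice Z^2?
(-5, 3)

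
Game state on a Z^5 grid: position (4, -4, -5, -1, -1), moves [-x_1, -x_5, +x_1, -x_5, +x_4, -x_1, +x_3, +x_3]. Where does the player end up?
(3, -4, -3, 0, -3)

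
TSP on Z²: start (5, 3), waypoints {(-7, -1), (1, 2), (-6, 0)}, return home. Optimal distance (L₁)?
32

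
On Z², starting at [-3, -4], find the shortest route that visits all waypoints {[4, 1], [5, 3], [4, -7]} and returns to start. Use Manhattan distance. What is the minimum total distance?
36
(one optimal route: (-3, -4) → (4, 1) → (5, 3) → (4, -7) → (-3, -4))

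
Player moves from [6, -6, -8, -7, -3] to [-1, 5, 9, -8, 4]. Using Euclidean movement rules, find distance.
22.561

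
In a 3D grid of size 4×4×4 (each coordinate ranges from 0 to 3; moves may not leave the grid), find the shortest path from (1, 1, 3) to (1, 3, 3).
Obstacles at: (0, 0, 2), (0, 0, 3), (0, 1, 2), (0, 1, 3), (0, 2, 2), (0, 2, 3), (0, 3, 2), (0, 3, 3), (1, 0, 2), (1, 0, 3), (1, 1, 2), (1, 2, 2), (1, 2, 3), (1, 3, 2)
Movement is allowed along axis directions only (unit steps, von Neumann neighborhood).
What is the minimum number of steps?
4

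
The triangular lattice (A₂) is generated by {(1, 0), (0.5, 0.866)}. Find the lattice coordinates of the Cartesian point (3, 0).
3b₁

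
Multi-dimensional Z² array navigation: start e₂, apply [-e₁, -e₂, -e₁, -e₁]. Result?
(-3, 0)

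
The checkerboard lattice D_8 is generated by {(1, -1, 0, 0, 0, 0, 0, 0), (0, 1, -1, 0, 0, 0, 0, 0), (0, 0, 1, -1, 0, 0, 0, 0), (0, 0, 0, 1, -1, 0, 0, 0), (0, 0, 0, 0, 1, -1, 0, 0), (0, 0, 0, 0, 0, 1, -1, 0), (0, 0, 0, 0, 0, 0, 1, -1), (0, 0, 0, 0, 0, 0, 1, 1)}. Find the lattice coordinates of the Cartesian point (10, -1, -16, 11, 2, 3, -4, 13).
10b₁ + 9b₂ - 7b₃ + 4b₄ + 6b₅ + 9b₆ - 4b₇ + 9b₈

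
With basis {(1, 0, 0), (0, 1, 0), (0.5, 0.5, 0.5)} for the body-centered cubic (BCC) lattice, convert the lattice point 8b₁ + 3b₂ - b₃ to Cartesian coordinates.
(7.5, 2.5, -0.5)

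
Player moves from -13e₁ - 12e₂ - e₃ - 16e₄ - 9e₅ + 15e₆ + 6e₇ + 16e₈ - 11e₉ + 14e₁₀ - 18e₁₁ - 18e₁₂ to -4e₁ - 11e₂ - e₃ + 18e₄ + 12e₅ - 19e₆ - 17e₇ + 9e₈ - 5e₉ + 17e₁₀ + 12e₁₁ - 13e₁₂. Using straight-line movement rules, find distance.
66.2042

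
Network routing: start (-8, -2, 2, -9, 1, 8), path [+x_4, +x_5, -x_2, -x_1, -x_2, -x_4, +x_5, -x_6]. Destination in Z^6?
(-9, -4, 2, -9, 3, 7)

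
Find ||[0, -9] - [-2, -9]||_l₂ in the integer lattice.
2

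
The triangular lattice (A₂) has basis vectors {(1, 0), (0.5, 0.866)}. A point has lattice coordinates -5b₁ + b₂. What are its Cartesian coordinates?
(-4.5, 0.866)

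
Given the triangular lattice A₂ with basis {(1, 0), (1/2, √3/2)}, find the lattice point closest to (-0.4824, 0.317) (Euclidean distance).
(-0.5, 0.866)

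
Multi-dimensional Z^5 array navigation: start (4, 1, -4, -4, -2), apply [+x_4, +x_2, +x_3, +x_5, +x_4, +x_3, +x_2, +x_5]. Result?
(4, 3, -2, -2, 0)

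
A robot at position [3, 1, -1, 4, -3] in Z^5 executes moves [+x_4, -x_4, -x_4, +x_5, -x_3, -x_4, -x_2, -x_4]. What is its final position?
(3, 0, -2, 1, -2)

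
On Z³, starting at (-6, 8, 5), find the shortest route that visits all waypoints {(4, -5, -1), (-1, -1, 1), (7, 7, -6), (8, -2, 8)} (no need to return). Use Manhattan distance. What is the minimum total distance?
69
(one optimal route: (-6, 8, 5) → (-1, -1, 1) → (4, -5, -1) → (8, -2, 8) → (7, 7, -6))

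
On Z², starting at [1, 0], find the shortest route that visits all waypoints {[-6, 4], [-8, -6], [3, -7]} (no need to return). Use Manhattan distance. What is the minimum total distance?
33
(one optimal route: (1, 0) → (3, -7) → (-8, -6) → (-6, 4))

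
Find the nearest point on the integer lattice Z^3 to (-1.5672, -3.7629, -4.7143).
(-2, -4, -5)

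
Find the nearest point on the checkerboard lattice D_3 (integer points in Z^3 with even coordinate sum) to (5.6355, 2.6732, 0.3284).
(5, 3, 0)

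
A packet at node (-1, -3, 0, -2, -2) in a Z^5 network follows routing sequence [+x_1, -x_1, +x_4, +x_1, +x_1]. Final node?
(1, -3, 0, -1, -2)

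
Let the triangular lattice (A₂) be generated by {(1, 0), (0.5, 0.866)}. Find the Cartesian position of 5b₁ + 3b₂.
(6.5, 2.598)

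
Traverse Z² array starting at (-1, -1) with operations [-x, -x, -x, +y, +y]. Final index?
(-4, 1)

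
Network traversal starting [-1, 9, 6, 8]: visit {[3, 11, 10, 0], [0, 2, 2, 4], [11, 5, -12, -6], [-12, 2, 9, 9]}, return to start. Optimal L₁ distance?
144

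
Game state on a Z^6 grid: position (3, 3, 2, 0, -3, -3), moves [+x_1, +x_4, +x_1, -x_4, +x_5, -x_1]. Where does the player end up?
(4, 3, 2, 0, -2, -3)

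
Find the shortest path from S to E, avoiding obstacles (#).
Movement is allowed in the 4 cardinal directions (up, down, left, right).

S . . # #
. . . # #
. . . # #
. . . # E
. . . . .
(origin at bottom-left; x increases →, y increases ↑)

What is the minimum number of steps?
9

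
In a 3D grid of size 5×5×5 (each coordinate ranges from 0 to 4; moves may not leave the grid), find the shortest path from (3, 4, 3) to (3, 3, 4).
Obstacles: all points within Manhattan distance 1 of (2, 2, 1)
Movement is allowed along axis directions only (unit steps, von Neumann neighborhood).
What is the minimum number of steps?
2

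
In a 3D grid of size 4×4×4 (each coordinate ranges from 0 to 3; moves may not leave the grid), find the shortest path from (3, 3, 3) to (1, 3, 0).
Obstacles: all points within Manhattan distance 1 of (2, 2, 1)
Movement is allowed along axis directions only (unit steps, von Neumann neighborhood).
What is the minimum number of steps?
5
(one shortest path: (3, 3, 3) → (2, 3, 3) → (1, 3, 3) → (1, 3, 2) → (1, 3, 1) → (1, 3, 0))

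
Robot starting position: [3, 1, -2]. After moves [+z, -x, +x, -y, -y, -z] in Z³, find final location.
(3, -1, -2)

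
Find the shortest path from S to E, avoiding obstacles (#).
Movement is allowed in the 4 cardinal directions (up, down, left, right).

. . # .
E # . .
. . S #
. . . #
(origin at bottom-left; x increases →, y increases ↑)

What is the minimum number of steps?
3
(one shortest path: (2, 1) → (1, 1) → (0, 1) → (0, 2))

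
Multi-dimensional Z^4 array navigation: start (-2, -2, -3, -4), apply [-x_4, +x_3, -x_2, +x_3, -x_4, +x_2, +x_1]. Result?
(-1, -2, -1, -6)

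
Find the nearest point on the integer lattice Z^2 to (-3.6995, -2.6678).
(-4, -3)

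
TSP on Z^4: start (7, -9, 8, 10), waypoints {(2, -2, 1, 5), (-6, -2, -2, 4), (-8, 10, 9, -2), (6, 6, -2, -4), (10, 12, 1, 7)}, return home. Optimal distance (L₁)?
156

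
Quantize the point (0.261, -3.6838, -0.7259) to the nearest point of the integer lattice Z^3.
(0, -4, -1)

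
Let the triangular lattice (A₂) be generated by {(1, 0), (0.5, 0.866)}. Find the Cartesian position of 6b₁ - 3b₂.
(4.5, -2.598)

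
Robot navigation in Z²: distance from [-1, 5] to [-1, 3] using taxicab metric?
2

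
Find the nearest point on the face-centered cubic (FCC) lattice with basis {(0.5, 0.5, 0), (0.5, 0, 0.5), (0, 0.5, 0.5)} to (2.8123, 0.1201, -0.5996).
(2.5, 0, -0.5)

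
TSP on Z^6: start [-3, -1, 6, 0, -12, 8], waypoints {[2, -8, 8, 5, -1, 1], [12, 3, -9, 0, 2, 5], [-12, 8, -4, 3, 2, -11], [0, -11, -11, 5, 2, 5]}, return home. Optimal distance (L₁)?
218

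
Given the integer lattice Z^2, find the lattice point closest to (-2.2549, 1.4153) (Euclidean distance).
(-2, 1)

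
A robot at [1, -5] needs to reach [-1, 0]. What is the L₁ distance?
7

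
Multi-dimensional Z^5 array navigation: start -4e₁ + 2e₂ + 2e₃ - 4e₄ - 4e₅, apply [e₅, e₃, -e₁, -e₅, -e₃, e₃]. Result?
(-5, 2, 3, -4, -4)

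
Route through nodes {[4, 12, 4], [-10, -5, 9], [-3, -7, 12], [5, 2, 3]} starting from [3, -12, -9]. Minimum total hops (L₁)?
84
(one optimal route: (3, -12, -9) → (-3, -7, 12) → (-10, -5, 9) → (5, 2, 3) → (4, 12, 4))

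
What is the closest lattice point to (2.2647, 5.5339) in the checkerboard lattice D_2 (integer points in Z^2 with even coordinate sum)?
(2, 6)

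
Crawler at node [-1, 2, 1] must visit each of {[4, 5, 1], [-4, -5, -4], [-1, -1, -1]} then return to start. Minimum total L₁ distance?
46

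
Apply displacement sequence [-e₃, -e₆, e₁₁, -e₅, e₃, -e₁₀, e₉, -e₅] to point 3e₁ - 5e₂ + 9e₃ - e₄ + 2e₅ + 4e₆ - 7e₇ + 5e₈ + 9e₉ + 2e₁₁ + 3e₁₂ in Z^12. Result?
(3, -5, 9, -1, 0, 3, -7, 5, 10, -1, 3, 3)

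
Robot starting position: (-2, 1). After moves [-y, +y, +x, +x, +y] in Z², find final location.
(0, 2)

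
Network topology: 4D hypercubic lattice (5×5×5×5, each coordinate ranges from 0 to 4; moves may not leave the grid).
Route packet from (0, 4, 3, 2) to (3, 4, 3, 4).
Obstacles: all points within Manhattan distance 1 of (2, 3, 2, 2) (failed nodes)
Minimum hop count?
5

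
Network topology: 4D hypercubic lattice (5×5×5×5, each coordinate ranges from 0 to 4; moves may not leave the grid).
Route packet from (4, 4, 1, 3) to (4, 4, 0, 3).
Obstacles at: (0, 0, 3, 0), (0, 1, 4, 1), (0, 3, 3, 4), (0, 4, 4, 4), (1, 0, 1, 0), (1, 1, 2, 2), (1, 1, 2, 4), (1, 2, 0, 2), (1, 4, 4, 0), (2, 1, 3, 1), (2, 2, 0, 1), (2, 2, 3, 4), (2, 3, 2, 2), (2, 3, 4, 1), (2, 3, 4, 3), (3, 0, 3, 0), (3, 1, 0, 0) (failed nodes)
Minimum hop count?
1
(one shortest path: (4, 4, 1, 3) → (4, 4, 0, 3))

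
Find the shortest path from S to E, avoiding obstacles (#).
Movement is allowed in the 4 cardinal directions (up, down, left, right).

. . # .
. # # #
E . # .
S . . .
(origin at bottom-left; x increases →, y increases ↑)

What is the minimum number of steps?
1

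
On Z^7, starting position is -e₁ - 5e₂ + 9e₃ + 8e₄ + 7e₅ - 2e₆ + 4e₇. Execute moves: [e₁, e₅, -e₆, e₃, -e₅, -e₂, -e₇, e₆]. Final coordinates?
(0, -6, 10, 8, 7, -2, 3)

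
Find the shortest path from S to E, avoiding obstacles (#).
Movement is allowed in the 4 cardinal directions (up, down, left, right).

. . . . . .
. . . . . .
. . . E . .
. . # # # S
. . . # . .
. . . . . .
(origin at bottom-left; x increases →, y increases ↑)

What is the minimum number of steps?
3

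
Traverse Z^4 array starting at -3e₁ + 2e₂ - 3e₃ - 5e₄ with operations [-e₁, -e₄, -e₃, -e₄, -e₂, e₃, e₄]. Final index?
(-4, 1, -3, -6)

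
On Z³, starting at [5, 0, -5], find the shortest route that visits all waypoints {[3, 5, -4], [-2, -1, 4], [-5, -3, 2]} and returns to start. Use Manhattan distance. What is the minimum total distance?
54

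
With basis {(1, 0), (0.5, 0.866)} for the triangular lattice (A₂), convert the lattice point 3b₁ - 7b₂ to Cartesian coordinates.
(-0.5, -6.062)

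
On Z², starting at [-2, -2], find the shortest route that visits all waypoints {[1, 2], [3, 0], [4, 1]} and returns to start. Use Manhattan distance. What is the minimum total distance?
20
(one optimal route: (-2, -2) → (1, 2) → (4, 1) → (3, 0) → (-2, -2))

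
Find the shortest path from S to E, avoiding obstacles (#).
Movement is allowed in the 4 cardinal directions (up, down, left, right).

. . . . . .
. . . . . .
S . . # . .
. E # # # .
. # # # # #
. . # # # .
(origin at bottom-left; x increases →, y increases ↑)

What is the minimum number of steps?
2
(one shortest path: (0, 3) → (1, 3) → (1, 2))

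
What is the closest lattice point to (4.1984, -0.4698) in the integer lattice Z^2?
(4, 0)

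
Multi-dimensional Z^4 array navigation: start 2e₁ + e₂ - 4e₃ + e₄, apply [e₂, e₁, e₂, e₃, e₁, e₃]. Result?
(4, 3, -2, 1)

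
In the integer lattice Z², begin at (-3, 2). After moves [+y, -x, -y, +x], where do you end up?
(-3, 2)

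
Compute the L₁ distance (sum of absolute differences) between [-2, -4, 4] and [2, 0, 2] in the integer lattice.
10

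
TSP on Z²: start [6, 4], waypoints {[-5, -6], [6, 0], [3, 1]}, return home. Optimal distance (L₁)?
42
(one optimal route: (6, 4) → (6, 0) → (-5, -6) → (3, 1) → (6, 4))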